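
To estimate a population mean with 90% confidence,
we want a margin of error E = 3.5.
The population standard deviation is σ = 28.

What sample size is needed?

z_0.05 = 1.645
n = (z×σ/E)² = (1.645×28/3.5)²
n = 173.1856
Round up: n = 174

Answer: n = 174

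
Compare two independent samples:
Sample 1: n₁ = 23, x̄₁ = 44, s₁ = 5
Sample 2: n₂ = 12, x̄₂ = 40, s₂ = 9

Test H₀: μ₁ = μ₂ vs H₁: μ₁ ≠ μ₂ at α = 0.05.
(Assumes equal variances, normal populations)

Answer: t = 1.6998, fail to reject H₀

Derivation:
Pooled variance: s²_p = [22×5² + 11×9²]/(33) = 43.6667
s_p = 6.6081
SE = s_p×√(1/n₁ + 1/n₂) = 6.6081×√(1/23 + 1/12) = 2.3532
t = (x̄₁ - x̄₂)/SE = (44 - 40)/2.3532 = 1.6998
df = 33, t-critical = ±2.035
Decision: fail to reject H₀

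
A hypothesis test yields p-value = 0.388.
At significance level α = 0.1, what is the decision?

Answer: fail to reject H₀

Derivation:
Compare p-value to α:
0.388 ≥ 0.1
Decision: fail to reject H₀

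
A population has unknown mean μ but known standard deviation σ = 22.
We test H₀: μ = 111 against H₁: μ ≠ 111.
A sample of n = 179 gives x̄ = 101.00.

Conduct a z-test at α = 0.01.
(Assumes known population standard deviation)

Answer: z = -6.0812, reject H₀

Derivation:
Standard error: SE = σ/√n = 22/√179 = 1.6444
z-statistic: z = (x̄ - μ₀)/SE = (101.00 - 111)/1.6444 = -6.0812
Critical value: ±2.576
p-value < 0.0001
Decision: reject H₀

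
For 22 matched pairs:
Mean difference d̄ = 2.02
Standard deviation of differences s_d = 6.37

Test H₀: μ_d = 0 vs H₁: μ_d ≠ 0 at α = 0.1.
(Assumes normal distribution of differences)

Answer: t = 1.4874, fail to reject H₀

Derivation:
df = n - 1 = 21
SE = s_d/√n = 6.37/√22 = 1.3581
t = d̄/SE = 2.02/1.3581 = 1.4874
Critical value: t_{0.05,21} = ±1.721
p-value ≈ 0.1518
Decision: fail to reject H₀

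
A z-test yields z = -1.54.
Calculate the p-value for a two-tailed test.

Answer: p-value ≈ 0.1236

Derivation:
For z = -1.54:
p = 2×P(Z > |-1.54|) = 2×(1 - Φ(1.54)) = 0.1236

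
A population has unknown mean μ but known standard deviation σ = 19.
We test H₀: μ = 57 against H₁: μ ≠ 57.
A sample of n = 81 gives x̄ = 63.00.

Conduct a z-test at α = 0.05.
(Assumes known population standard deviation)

Answer: z = 2.8421, reject H₀

Derivation:
Standard error: SE = σ/√n = 19/√81 = 2.1111
z-statistic: z = (x̄ - μ₀)/SE = (63.00 - 57)/2.1111 = 2.8421
Critical value: ±1.960
p-value = 0.0045
Decision: reject H₀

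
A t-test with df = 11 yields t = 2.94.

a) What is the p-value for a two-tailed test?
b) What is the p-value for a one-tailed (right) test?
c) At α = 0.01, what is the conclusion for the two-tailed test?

Answer: a) 0.0134, b) 0.0067, c) fail to reject H₀

Derivation:
Using t-distribution with df = 11:
a) Two-tailed: p = 2×P(T > 2.94) = 0.0134
b) One-tailed: p = P(T > 2.94) = 0.0067
c) 0.0134 ≥ 0.01, fail to reject H₀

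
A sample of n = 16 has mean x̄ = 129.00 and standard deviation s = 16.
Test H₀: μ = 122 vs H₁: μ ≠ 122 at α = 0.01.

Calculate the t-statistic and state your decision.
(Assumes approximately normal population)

df = n - 1 = 15
SE = s/√n = 16/√16 = 4.0000
t = (x̄ - μ₀)/SE = (129.00 - 122)/4.0000 = 1.7500
Critical value: t_{0.005,15} = ±2.947
p-value ≈ 0.1005
Decision: fail to reject H₀

Answer: t = 1.7500, fail to reject H₀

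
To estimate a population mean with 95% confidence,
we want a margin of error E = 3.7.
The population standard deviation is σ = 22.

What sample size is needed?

z_0.025 = 1.960
n = (z×σ/E)² = (1.960×22/3.7)²
n = 135.8170
Round up: n = 136

Answer: n = 136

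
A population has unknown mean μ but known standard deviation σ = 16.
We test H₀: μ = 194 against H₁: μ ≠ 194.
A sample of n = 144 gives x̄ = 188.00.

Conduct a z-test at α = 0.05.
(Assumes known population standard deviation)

Answer: z = -4.5001, reject H₀

Derivation:
Standard error: SE = σ/√n = 16/√144 = 1.3333
z-statistic: z = (x̄ - μ₀)/SE = (188.00 - 194)/1.3333 = -4.5001
Critical value: ±1.960
p-value < 0.0001
Decision: reject H₀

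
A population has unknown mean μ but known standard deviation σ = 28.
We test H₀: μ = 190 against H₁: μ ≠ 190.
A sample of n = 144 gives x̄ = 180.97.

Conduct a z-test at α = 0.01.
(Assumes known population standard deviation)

Answer: z = -3.8701, reject H₀

Derivation:
Standard error: SE = σ/√n = 28/√144 = 2.3333
z-statistic: z = (x̄ - μ₀)/SE = (180.97 - 190)/2.3333 = -3.8701
Critical value: ±2.576
p-value = 0.0001
Decision: reject H₀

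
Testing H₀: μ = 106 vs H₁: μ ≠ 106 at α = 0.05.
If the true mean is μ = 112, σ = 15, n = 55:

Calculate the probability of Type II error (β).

Answer: β ≈ 0.1571

Derivation:
SE = σ/√n = 15/√55 = 2.0226
Critical values: μ₀ ± z_0.025×SE = 106 ± 1.960×2.0226
Acceptance region: (102.0357, 109.9643)
Under H₁ (μ = 112): z_high = (109.9643 - 112)/2.0226 = -1.0065, z_low = (102.0357 - 112)/2.0226 = -4.9265
β = P(not reject | H₁) = Φ(-1.0065) - Φ(-4.9265) ≈ 0.1571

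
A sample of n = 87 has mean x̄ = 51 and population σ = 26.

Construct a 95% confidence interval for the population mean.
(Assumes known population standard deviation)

Confidence level: 95%, α = 0.05
z_0.025 = 1.960
SE = σ/√n = 26/√87 = 2.7875
Margin of error = 1.960 × 2.7875 = 5.4635
CI: x̄ ± margin = 51 ± 5.4635
CI: (45.5365, 56.4635)

Answer: (45.5365, 56.4635)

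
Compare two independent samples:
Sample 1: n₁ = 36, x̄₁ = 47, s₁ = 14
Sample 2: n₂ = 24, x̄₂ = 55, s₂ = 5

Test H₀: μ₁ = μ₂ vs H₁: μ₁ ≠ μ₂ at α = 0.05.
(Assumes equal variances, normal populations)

Pooled variance: s²_p = [35×14² + 23×5²]/(58) = 128.1897
s_p = 11.3221
SE = s_p×√(1/n₁ + 1/n₂) = 11.3221×√(1/36 + 1/24) = 2.9836
t = (x̄₁ - x̄₂)/SE = (47 - 55)/2.9836 = -2.6813
df = 58, t-critical = ±2.002
Decision: reject H₀

Answer: t = -2.6813, reject H₀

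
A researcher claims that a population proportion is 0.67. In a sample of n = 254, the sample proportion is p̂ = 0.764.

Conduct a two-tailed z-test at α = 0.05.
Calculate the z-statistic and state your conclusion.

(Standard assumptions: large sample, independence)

H₀: p = 0.67, H₁: p ≠ 0.67
Standard error: SE = √(p₀(1-p₀)/n) = √(0.67×0.33/254) = 0.029504
z-statistic: z = (p̂ - p₀)/SE = (0.764 - 0.67)/0.029504 = 3.1860
Critical value: z_0.025 = ±1.960
p-value = 0.0014
Decision: reject H₀ at α = 0.05

Answer: z = 3.1860, reject H₀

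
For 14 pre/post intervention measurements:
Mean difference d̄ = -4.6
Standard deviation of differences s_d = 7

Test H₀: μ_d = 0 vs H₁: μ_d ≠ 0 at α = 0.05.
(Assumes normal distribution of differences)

df = n - 1 = 13
SE = s_d/√n = 7/√14 = 1.8708
t = d̄/SE = -4.6/1.8708 = -2.4588
Critical value: t_{0.025,13} = ±2.160
p-value ≈ 0.0287
Decision: reject H₀

Answer: t = -2.4588, reject H₀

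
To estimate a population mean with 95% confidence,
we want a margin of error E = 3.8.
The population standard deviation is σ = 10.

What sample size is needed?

Answer: n = 27

Derivation:
z_0.025 = 1.960
n = (z×σ/E)² = (1.960×10/3.8)²
n = 26.6039
Round up: n = 27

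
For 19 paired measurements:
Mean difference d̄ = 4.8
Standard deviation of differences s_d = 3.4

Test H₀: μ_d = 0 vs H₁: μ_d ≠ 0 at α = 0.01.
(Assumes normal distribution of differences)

Answer: t = 6.1538, reject H₀

Derivation:
df = n - 1 = 18
SE = s_d/√n = 3.4/√19 = 0.7800
t = d̄/SE = 4.8/0.7800 = 6.1538
Critical value: t_{0.005,18} = ±2.878
p-value < 0.0001
Decision: reject H₀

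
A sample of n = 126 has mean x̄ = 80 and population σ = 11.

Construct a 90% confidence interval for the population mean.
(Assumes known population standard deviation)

Answer: (78.3879, 81.6121)

Derivation:
Confidence level: 90%, α = 0.1
z_0.05 = 1.645
SE = σ/√n = 11/√126 = 0.9800
Margin of error = 1.645 × 0.9800 = 1.6121
CI: x̄ ± margin = 80 ± 1.6121
CI: (78.3879, 81.6121)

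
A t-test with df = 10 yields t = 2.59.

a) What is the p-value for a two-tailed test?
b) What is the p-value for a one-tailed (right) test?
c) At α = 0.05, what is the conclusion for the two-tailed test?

Answer: a) 0.0269, b) 0.0135, c) reject H₀

Derivation:
Using t-distribution with df = 10:
a) Two-tailed: p = 2×P(T > 2.59) = 0.0269
b) One-tailed: p = P(T > 2.59) = 0.0135
c) 0.0269 < 0.05, reject H₀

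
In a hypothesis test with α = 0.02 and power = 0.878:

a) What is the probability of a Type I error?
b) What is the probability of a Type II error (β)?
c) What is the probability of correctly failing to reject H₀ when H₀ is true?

Answer: a) 0.02, b) 0.122, c) 0.98

Derivation:
a) Type I error probability = α = 0.02
b) Power = P(reject H₀ | H₁ true) = 1 - β = 0.878, so Type II error probability = β = 1 - Power = 0.122
c) P(fail to reject H₀ | H₀ true) = 1 - α = 0.98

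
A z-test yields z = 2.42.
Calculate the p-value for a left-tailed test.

For z = 2.42:
p = P(Z < 2.42) = Φ(2.42) = 0.9922

Answer: p-value ≈ 0.9922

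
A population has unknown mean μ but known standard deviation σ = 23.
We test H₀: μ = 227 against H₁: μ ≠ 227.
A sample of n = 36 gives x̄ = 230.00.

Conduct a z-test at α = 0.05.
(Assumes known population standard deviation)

Answer: z = 0.7826, fail to reject H₀

Derivation:
Standard error: SE = σ/√n = 23/√36 = 3.8333
z-statistic: z = (x̄ - μ₀)/SE = (230.00 - 227)/3.8333 = 0.7826
Critical value: ±1.960
p-value = 0.4339
Decision: fail to reject H₀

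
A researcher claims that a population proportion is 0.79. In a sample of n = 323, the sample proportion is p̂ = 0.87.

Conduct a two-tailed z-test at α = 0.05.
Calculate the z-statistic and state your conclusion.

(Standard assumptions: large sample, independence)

H₀: p = 0.79, H₁: p ≠ 0.79
Standard error: SE = √(p₀(1-p₀)/n) = √(0.79×0.21/323) = 0.022663
z-statistic: z = (p̂ - p₀)/SE = (0.87 - 0.79)/0.022663 = 3.5300
Critical value: z_0.025 = ±1.960
p-value = 0.0004
Decision: reject H₀ at α = 0.05

Answer: z = 3.5300, reject H₀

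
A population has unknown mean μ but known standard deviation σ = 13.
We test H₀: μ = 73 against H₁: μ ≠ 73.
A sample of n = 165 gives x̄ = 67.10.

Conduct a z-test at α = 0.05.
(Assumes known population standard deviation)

Answer: z = -5.8300, reject H₀

Derivation:
Standard error: SE = σ/√n = 13/√165 = 1.0120
z-statistic: z = (x̄ - μ₀)/SE = (67.10 - 73)/1.0120 = -5.8300
Critical value: ±1.960
p-value < 0.0001
Decision: reject H₀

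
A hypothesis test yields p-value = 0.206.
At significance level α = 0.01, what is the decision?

Answer: fail to reject H₀

Derivation:
Compare p-value to α:
0.206 ≥ 0.01
Decision: fail to reject H₀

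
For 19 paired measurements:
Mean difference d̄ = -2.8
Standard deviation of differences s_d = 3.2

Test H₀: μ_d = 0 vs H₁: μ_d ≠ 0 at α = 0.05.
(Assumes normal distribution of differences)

Answer: t = -3.8142, reject H₀

Derivation:
df = n - 1 = 18
SE = s_d/√n = 3.2/√19 = 0.7341
t = d̄/SE = -2.8/0.7341 = -3.8142
Critical value: t_{0.025,18} = ±2.101
p-value ≈ 0.0013
Decision: reject H₀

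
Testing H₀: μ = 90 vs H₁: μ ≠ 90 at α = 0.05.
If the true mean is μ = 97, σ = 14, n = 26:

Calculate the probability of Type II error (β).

Answer: β ≈ 0.2778

Derivation:
SE = σ/√n = 14/√26 = 2.7456
Critical values: μ₀ ± z_0.025×SE = 90 ± 1.960×2.7456
Acceptance region: (84.6186, 95.3814)
Under H₁ (μ = 97): z_high = (95.3814 - 97)/2.7456 = -0.5895, z_low = (84.6186 - 97)/2.7456 = -4.5095
β = P(not reject | H₁) = Φ(-0.5895) - Φ(-4.5095) ≈ 0.2778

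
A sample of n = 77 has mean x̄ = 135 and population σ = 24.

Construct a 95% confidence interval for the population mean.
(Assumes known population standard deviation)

Confidence level: 95%, α = 0.05
z_0.025 = 1.960
SE = σ/√n = 24/√77 = 2.7351
Margin of error = 1.960 × 2.7351 = 5.3608
CI: x̄ ± margin = 135 ± 5.3608
CI: (129.6392, 140.3608)

Answer: (129.6392, 140.3608)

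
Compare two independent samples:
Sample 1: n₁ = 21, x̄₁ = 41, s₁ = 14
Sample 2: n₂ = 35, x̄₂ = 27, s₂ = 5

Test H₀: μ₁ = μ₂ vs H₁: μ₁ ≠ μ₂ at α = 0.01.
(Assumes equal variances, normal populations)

Answer: t = 5.3964, reject H₀

Derivation:
Pooled variance: s²_p = [20×14² + 34×5²]/(54) = 88.3333
s_p = 9.3986
SE = s_p×√(1/n₁ + 1/n₂) = 9.3986×√(1/21 + 1/35) = 2.5943
t = (x̄₁ - x̄₂)/SE = (41 - 27)/2.5943 = 5.3964
df = 54, t-critical = ±2.670
Decision: reject H₀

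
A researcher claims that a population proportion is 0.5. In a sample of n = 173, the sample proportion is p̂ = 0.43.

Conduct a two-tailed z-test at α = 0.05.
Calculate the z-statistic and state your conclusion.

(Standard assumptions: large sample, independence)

H₀: p = 0.5, H₁: p ≠ 0.5
Standard error: SE = √(p₀(1-p₀)/n) = √(0.5×0.5/173) = 0.038014
z-statistic: z = (p̂ - p₀)/SE = (0.43 - 0.5)/0.038014 = -1.8414
Critical value: z_0.025 = ±1.960
p-value = 0.0656
Decision: fail to reject H₀ at α = 0.05

Answer: z = -1.8414, fail to reject H₀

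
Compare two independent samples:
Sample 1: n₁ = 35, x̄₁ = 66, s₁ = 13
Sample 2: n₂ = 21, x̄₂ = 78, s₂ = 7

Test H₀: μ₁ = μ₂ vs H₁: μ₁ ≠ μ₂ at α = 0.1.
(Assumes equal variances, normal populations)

Answer: t = -3.8953, reject H₀

Derivation:
Pooled variance: s²_p = [34×13² + 20×7²]/(54) = 124.5556
s_p = 11.1604
SE = s_p×√(1/n₁ + 1/n₂) = 11.1604×√(1/35 + 1/21) = 3.0806
t = (x̄₁ - x̄₂)/SE = (66 - 78)/3.0806 = -3.8953
df = 54, t-critical = ±1.674
Decision: reject H₀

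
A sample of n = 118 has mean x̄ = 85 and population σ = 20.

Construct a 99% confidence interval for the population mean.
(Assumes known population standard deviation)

Answer: (80.2573, 89.7427)

Derivation:
Confidence level: 99%, α = 0.01
z_0.005 = 2.576
SE = σ/√n = 20/√118 = 1.8411
Margin of error = 2.576 × 1.8411 = 4.7427
CI: x̄ ± margin = 85 ± 4.7427
CI: (80.2573, 89.7427)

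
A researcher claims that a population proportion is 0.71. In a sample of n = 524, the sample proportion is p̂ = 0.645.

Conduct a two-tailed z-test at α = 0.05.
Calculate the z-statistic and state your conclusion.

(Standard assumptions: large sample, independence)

Answer: z = -3.2790, reject H₀

Derivation:
H₀: p = 0.71, H₁: p ≠ 0.71
Standard error: SE = √(p₀(1-p₀)/n) = √(0.71×0.29/524) = 0.019823
z-statistic: z = (p̂ - p₀)/SE = (0.645 - 0.71)/0.019823 = -3.2790
Critical value: z_0.025 = ±1.960
p-value = 0.0010
Decision: reject H₀ at α = 0.05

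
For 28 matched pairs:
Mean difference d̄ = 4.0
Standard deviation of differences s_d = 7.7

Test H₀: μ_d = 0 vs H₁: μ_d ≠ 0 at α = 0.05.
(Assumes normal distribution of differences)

Answer: t = 2.7488, reject H₀

Derivation:
df = n - 1 = 27
SE = s_d/√n = 7.7/√28 = 1.4552
t = d̄/SE = 4.0/1.4552 = 2.7488
Critical value: t_{0.025,27} = ±2.052
p-value ≈ 0.0105
Decision: reject H₀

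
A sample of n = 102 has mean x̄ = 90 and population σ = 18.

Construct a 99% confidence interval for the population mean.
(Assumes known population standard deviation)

Confidence level: 99%, α = 0.01
z_0.005 = 2.576
SE = σ/√n = 18/√102 = 1.7823
Margin of error = 2.576 × 1.7823 = 4.5912
CI: x̄ ± margin = 90 ± 4.5912
CI: (85.4088, 94.5912)

Answer: (85.4088, 94.5912)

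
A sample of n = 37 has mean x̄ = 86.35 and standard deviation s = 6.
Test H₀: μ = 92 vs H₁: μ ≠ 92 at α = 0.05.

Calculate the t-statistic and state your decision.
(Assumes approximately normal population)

df = n - 1 = 36
SE = s/√n = 6/√37 = 0.9864
t = (x̄ - μ₀)/SE = (86.35 - 92)/0.9864 = -5.7279
Critical value: t_{0.025,36} = ±2.028
p-value < 0.0001
Decision: reject H₀

Answer: t = -5.7279, reject H₀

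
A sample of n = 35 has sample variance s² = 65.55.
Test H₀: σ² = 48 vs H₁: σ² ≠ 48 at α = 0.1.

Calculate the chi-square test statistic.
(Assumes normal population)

df = n - 1 = 34
χ² = (n-1)s²/σ₀² = 34×65.55/48 = 46.4312
Critical values: χ²_{0.95,34} = 21.664, χ²_{0.05,34} = 48.602
Rejection region: χ² < 21.664 or χ² > 48.602
Decision: fail to reject H₀

Answer: χ² = 46.4312, fail to reject H₀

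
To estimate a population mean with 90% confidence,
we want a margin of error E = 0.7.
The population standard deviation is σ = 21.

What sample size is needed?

Answer: n = 2436

Derivation:
z_0.05 = 1.645
n = (z×σ/E)² = (1.645×21/0.7)²
n = 2435.4225
Round up: n = 2436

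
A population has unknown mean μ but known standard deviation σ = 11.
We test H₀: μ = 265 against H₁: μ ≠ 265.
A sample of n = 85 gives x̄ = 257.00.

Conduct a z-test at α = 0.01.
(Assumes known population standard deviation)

Standard error: SE = σ/√n = 11/√85 = 1.1931
z-statistic: z = (x̄ - μ₀)/SE = (257.00 - 265)/1.1931 = -6.7052
Critical value: ±2.576
p-value < 0.0001
Decision: reject H₀

Answer: z = -6.7052, reject H₀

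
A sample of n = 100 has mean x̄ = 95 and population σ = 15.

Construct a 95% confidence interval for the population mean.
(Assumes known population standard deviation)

Confidence level: 95%, α = 0.05
z_0.025 = 1.960
SE = σ/√n = 15/√100 = 1.5000
Margin of error = 1.960 × 1.5000 = 2.9400
CI: x̄ ± margin = 95 ± 2.9400
CI: (92.0600, 97.9400)

Answer: (92.0600, 97.9400)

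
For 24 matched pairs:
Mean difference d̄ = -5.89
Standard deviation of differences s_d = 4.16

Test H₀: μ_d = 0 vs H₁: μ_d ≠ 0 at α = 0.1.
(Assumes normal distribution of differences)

df = n - 1 = 23
SE = s_d/√n = 4.16/√24 = 0.8492
t = d̄/SE = -5.89/0.8492 = -6.9359
Critical value: t_{0.05,23} = ±1.714
p-value < 0.0001
Decision: reject H₀

Answer: t = -6.9359, reject H₀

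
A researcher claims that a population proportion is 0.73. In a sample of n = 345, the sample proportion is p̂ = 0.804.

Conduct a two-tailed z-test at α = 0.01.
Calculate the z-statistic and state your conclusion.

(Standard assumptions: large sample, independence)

H₀: p = 0.73, H₁: p ≠ 0.73
Standard error: SE = √(p₀(1-p₀)/n) = √(0.73×0.27/345) = 0.023902
z-statistic: z = (p̂ - p₀)/SE = (0.804 - 0.73)/0.023902 = 3.0960
Critical value: z_0.005 = ±2.576
p-value = 0.0020
Decision: reject H₀ at α = 0.01

Answer: z = 3.0960, reject H₀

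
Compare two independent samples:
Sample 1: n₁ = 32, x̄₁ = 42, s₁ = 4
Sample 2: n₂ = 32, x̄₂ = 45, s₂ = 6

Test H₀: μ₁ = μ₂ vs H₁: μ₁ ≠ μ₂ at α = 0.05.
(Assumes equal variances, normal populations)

Pooled variance: s²_p = [31×4² + 31×6²]/(62) = 26.0000
s_p = 5.0990
SE = s_p×√(1/n₁ + 1/n₂) = 5.0990×√(1/32 + 1/32) = 1.2748
t = (x̄₁ - x̄₂)/SE = (42 - 45)/1.2748 = -2.3533
df = 62, t-critical = ±1.999
Decision: reject H₀

Answer: t = -2.3533, reject H₀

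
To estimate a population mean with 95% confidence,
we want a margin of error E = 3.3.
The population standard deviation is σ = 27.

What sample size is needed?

z_0.025 = 1.960
n = (z×σ/E)² = (1.960×27/3.3)²
n = 257.1650
Round up: n = 258

Answer: n = 258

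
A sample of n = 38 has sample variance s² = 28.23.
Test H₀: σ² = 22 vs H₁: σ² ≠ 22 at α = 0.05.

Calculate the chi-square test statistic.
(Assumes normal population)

df = n - 1 = 37
χ² = (n-1)s²/σ₀² = 37×28.23/22 = 47.4777
Critical values: χ²_{0.975,37} = 22.106, χ²_{0.025,37} = 55.668
Rejection region: χ² < 22.106 or χ² > 55.668
Decision: fail to reject H₀

Answer: χ² = 47.4777, fail to reject H₀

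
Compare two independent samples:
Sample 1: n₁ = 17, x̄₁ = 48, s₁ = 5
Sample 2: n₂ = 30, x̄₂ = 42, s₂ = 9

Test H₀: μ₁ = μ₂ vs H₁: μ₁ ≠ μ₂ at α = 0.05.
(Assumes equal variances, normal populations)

Pooled variance: s²_p = [16×5² + 29×9²]/(45) = 61.0889
s_p = 7.8159
SE = s_p×√(1/n₁ + 1/n₂) = 7.8159×√(1/17 + 1/30) = 2.3727
t = (x̄₁ - x̄₂)/SE = (48 - 42)/2.3727 = 2.5288
df = 45, t-critical = ±2.014
Decision: reject H₀

Answer: t = 2.5288, reject H₀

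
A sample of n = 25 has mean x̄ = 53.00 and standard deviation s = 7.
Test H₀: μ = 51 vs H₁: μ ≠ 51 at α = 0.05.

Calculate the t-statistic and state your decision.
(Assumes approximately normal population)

df = n - 1 = 24
SE = s/√n = 7/√25 = 1.4000
t = (x̄ - μ₀)/SE = (53.00 - 51)/1.4000 = 1.4286
Critical value: t_{0.025,24} = ±2.064
p-value ≈ 0.1660
Decision: fail to reject H₀

Answer: t = 1.4286, fail to reject H₀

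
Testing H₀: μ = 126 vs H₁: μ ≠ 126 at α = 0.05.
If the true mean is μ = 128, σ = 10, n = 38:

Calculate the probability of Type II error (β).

SE = σ/√n = 10/√38 = 1.6222
Critical values: μ₀ ± z_0.025×SE = 126 ± 1.960×1.6222
Acceptance region: (122.8205, 129.1795)
Under H₁ (μ = 128): z_high = (129.1795 - 128)/1.6222 = 0.7271, z_low = (122.8205 - 128)/1.6222 = -3.1929
β = P(not reject | H₁) = Φ(0.7271) - Φ(-3.1929) ≈ 0.7657

Answer: β ≈ 0.7657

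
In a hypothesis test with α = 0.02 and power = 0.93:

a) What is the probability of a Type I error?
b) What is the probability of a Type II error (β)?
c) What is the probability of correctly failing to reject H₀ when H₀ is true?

a) Type I error probability = α = 0.02
b) Power = P(reject H₀ | H₁ true) = 1 - β = 0.93, so Type II error probability = β = 1 - Power = 0.07
c) P(fail to reject H₀ | H₀ true) = 1 - α = 0.98

Answer: a) 0.02, b) 0.07, c) 0.98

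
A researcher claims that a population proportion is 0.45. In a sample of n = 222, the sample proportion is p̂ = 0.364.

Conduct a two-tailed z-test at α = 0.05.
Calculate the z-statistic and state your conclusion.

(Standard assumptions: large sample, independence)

Answer: z = -2.5756, reject H₀

Derivation:
H₀: p = 0.45, H₁: p ≠ 0.45
Standard error: SE = √(p₀(1-p₀)/n) = √(0.45×0.55/222) = 0.033390
z-statistic: z = (p̂ - p₀)/SE = (0.364 - 0.45)/0.033390 = -2.5756
Critical value: z_0.025 = ±1.960
p-value = 0.0100
Decision: reject H₀ at α = 0.05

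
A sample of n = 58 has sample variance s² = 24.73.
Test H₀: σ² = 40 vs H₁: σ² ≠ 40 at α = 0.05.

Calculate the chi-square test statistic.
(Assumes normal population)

Answer: χ² = 35.2403, reject H₀

Derivation:
df = n - 1 = 57
χ² = (n-1)s²/σ₀² = 57×24.73/40 = 35.2403
Critical values: χ²_{0.975,57} = 38.027, χ²_{0.025,57} = 79.752
Rejection region: χ² < 38.027 or χ² > 79.752
Decision: reject H₀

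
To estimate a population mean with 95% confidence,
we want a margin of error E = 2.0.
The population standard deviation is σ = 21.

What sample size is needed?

z_0.025 = 1.960
n = (z×σ/E)² = (1.960×21/2.0)²
n = 423.5364
Round up: n = 424

Answer: n = 424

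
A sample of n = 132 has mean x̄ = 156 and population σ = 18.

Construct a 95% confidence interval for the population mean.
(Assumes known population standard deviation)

Confidence level: 95%, α = 0.05
z_0.025 = 1.960
SE = σ/√n = 18/√132 = 1.5667
Margin of error = 1.960 × 1.5667 = 3.0707
CI: x̄ ± margin = 156 ± 3.0707
CI: (152.9293, 159.0707)

Answer: (152.9293, 159.0707)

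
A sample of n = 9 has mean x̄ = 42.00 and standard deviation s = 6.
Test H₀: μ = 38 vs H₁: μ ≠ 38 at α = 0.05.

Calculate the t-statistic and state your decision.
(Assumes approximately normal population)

Answer: t = 2.0000, fail to reject H₀

Derivation:
df = n - 1 = 8
SE = s/√n = 6/√9 = 2.0000
t = (x̄ - μ₀)/SE = (42.00 - 38)/2.0000 = 2.0000
Critical value: t_{0.025,8} = ±2.306
p-value ≈ 0.0805
Decision: fail to reject H₀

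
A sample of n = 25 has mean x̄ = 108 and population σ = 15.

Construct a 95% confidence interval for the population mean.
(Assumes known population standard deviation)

Confidence level: 95%, α = 0.05
z_0.025 = 1.960
SE = σ/√n = 15/√25 = 3.0000
Margin of error = 1.960 × 3.0000 = 5.8800
CI: x̄ ± margin = 108 ± 5.8800
CI: (102.1200, 113.8800)

Answer: (102.1200, 113.8800)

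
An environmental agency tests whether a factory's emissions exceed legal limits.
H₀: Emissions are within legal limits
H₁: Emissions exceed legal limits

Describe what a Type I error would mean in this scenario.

A Type I error (probability α) occurs when we reject a true H₀.
A Type II error (probability β) occurs when we fail to reject a false H₀.

Answer: Citing a compliant factory for excess emissions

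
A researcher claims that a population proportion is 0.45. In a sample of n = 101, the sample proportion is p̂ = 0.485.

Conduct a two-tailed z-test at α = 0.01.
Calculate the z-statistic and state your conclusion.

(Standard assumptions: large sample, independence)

H₀: p = 0.45, H₁: p ≠ 0.45
Standard error: SE = √(p₀(1-p₀)/n) = √(0.45×0.55/101) = 0.049502
z-statistic: z = (p̂ - p₀)/SE = (0.485 - 0.45)/0.049502 = 0.7070
Critical value: z_0.005 = ±2.576
p-value = 0.4796
Decision: fail to reject H₀ at α = 0.01

Answer: z = 0.7070, fail to reject H₀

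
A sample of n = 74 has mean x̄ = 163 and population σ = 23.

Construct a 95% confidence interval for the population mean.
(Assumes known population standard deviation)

Confidence level: 95%, α = 0.05
z_0.025 = 1.960
SE = σ/√n = 23/√74 = 2.6737
Margin of error = 1.960 × 2.6737 = 5.2405
CI: x̄ ± margin = 163 ± 5.2405
CI: (157.7595, 168.2405)

Answer: (157.7595, 168.2405)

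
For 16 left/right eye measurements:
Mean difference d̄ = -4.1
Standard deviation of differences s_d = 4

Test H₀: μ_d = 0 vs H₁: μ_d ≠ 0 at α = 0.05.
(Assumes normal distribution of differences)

df = n - 1 = 15
SE = s_d/√n = 4/√16 = 1.0000
t = d̄/SE = -4.1/1.0000 = -4.1000
Critical value: t_{0.025,15} = ±2.131
p-value ≈ 0.0009
Decision: reject H₀

Answer: t = -4.1000, reject H₀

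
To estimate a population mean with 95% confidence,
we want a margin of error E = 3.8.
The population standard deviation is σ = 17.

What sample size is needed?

z_0.025 = 1.960
n = (z×σ/E)² = (1.960×17/3.8)²
n = 76.8852
Round up: n = 77

Answer: n = 77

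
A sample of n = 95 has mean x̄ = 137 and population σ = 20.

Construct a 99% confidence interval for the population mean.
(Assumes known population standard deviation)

Confidence level: 99%, α = 0.01
z_0.005 = 2.576
SE = σ/√n = 20/√95 = 2.0520
Margin of error = 2.576 × 2.0520 = 5.2860
CI: x̄ ± margin = 137 ± 5.2860
CI: (131.7140, 142.2860)

Answer: (131.7140, 142.2860)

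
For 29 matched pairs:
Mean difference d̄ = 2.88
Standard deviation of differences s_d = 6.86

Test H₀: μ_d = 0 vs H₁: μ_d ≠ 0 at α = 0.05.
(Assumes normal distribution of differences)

Answer: t = 2.2608, reject H₀

Derivation:
df = n - 1 = 28
SE = s_d/√n = 6.86/√29 = 1.2739
t = d̄/SE = 2.88/1.2739 = 2.2608
Critical value: t_{0.025,28} = ±2.048
p-value ≈ 0.0317
Decision: reject H₀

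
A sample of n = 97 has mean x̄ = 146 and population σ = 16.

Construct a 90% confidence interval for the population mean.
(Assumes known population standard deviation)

Answer: (143.3275, 148.6725)

Derivation:
Confidence level: 90%, α = 0.1
z_0.05 = 1.645
SE = σ/√n = 16/√97 = 1.6246
Margin of error = 1.645 × 1.6246 = 2.6725
CI: x̄ ± margin = 146 ± 2.6725
CI: (143.3275, 148.6725)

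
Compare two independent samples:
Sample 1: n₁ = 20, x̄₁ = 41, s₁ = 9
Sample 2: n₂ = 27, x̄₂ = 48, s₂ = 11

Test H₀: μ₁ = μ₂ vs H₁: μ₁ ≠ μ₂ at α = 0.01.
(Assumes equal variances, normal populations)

Pooled variance: s²_p = [19×9² + 26×11²]/(45) = 104.1111
s_p = 10.2035
SE = s_p×√(1/n₁ + 1/n₂) = 10.2035×√(1/20 + 1/27) = 3.0102
t = (x̄₁ - x̄₂)/SE = (41 - 48)/3.0102 = -2.3254
df = 45, t-critical = ±2.690
Decision: fail to reject H₀

Answer: t = -2.3254, fail to reject H₀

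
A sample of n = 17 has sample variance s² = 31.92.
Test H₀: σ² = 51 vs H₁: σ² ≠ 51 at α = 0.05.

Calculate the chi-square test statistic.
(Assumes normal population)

Answer: χ² = 10.0141, fail to reject H₀

Derivation:
df = n - 1 = 16
χ² = (n-1)s²/σ₀² = 16×31.92/51 = 10.0141
Critical values: χ²_{0.975,16} = 6.908, χ²_{0.025,16} = 28.845
Rejection region: χ² < 6.908 or χ² > 28.845
Decision: fail to reject H₀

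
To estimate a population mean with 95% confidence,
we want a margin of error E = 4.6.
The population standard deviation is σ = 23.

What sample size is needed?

z_0.025 = 1.960
n = (z×σ/E)² = (1.960×23/4.6)²
n = 96.0400
Round up: n = 97

Answer: n = 97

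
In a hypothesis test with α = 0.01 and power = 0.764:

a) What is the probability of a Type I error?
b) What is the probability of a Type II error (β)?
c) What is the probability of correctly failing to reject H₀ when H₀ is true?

a) Type I error probability = α = 0.01
b) Power = P(reject H₀ | H₁ true) = 1 - β = 0.764, so Type II error probability = β = 1 - Power = 0.236
c) P(fail to reject H₀ | H₀ true) = 1 - α = 0.99

Answer: a) 0.01, b) 0.236, c) 0.99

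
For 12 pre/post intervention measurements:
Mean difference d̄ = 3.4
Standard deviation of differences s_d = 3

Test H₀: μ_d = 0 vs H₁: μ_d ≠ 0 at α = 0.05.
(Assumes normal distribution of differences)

df = n - 1 = 11
SE = s_d/√n = 3/√12 = 0.8660
t = d̄/SE = 3.4/0.8660 = 3.9261
Critical value: t_{0.025,11} = ±2.201
p-value ≈ 0.0024
Decision: reject H₀

Answer: t = 3.9261, reject H₀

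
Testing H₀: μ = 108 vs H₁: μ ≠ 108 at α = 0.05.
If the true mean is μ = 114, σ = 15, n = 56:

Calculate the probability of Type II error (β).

SE = σ/√n = 15/√56 = 2.0045
Critical values: μ₀ ± z_0.025×SE = 108 ± 1.960×2.0045
Acceptance region: (104.0712, 111.9288)
Under H₁ (μ = 114): z_high = (111.9288 - 114)/2.0045 = -1.0333, z_low = (104.0712 - 114)/2.0045 = -4.9533
β = P(not reject | H₁) = Φ(-1.0333) - Φ(-4.9533) ≈ 0.1507

Answer: β ≈ 0.1507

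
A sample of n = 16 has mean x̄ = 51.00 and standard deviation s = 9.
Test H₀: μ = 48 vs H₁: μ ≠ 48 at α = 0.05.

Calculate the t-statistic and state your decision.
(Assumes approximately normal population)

Answer: t = 1.3333, fail to reject H₀

Derivation:
df = n - 1 = 15
SE = s/√n = 9/√16 = 2.2500
t = (x̄ - μ₀)/SE = (51.00 - 48)/2.2500 = 1.3333
Critical value: t_{0.025,15} = ±2.131
p-value ≈ 0.2023
Decision: fail to reject H₀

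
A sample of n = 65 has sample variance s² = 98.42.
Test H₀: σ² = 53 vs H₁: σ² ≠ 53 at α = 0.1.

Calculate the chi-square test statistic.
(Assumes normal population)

df = n - 1 = 64
χ² = (n-1)s²/σ₀² = 64×98.42/53 = 118.8468
Critical values: χ²_{0.95,64} = 46.595, χ²_{0.05,64} = 83.675
Rejection region: χ² < 46.595 or χ² > 83.675
Decision: reject H₀

Answer: χ² = 118.8468, reject H₀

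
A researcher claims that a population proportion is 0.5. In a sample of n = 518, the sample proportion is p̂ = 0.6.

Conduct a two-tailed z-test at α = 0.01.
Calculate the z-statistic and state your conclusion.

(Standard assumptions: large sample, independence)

Answer: z = 4.5519, reject H₀

Derivation:
H₀: p = 0.5, H₁: p ≠ 0.5
Standard error: SE = √(p₀(1-p₀)/n) = √(0.5×0.5/518) = 0.021969
z-statistic: z = (p̂ - p₀)/SE = (0.6 - 0.5)/0.021969 = 4.5519
Critical value: z_0.005 = ±2.576
p-value < 0.0001
Decision: reject H₀ at α = 0.01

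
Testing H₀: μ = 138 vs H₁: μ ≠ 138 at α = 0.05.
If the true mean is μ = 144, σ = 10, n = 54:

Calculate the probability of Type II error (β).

Answer: β ≈ 0.0072

Derivation:
SE = σ/√n = 10/√54 = 1.3608
Critical values: μ₀ ± z_0.025×SE = 138 ± 1.960×1.3608
Acceptance region: (135.3328, 140.6672)
Under H₁ (μ = 144): z_high = (140.6672 - 144)/1.3608 = -2.4491, z_low = (135.3328 - 144)/1.3608 = -6.3692
β = P(not reject | H₁) = Φ(-2.4491) - Φ(-6.3692) ≈ 0.0072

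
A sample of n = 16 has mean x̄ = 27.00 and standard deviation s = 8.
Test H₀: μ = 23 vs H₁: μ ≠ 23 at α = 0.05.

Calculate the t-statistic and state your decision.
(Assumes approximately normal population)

df = n - 1 = 15
SE = s/√n = 8/√16 = 2.0000
t = (x̄ - μ₀)/SE = (27.00 - 23)/2.0000 = 2.0000
Critical value: t_{0.025,15} = ±2.131
p-value ≈ 0.0639
Decision: fail to reject H₀

Answer: t = 2.0000, fail to reject H₀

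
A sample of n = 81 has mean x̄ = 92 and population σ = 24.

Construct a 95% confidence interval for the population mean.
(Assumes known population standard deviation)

Confidence level: 95%, α = 0.05
z_0.025 = 1.960
SE = σ/√n = 24/√81 = 2.6667
Margin of error = 1.960 × 2.6667 = 5.2267
CI: x̄ ± margin = 92 ± 5.2267
CI: (86.7733, 97.2267)

Answer: (86.7733, 97.2267)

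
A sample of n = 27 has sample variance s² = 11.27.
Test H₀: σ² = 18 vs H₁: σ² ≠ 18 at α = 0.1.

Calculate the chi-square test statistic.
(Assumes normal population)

df = n - 1 = 26
χ² = (n-1)s²/σ₀² = 26×11.27/18 = 16.2789
Critical values: χ²_{0.95,26} = 15.379, χ²_{0.05,26} = 38.885
Rejection region: χ² < 15.379 or χ² > 38.885
Decision: fail to reject H₀

Answer: χ² = 16.2789, fail to reject H₀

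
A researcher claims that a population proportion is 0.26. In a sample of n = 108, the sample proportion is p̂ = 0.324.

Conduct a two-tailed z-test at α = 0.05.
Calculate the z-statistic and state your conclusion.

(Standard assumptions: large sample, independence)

Answer: z = 1.5163, fail to reject H₀

Derivation:
H₀: p = 0.26, H₁: p ≠ 0.26
Standard error: SE = √(p₀(1-p₀)/n) = √(0.26×0.74/108) = 0.042208
z-statistic: z = (p̂ - p₀)/SE = (0.324 - 0.26)/0.042208 = 1.5163
Critical value: z_0.025 = ±1.960
p-value = 0.1294
Decision: fail to reject H₀ at α = 0.05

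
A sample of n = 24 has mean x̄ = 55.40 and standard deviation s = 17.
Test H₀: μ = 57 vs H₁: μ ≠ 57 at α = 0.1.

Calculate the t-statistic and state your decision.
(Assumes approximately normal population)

df = n - 1 = 23
SE = s/√n = 17/√24 = 3.4701
t = (x̄ - μ₀)/SE = (55.40 - 57)/3.4701 = -0.4611
Critical value: t_{0.05,23} = ±1.714
p-value ≈ 0.6491
Decision: fail to reject H₀

Answer: t = -0.4611, fail to reject H₀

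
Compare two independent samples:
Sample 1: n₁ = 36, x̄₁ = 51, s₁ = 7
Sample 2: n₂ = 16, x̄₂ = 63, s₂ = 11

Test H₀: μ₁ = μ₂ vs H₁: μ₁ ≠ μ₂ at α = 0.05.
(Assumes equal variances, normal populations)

Answer: t = -4.7532, reject H₀

Derivation:
Pooled variance: s²_p = [35×7² + 15×11²]/(50) = 70.6000
s_p = 8.4024
SE = s_p×√(1/n₁ + 1/n₂) = 8.4024×√(1/36 + 1/16) = 2.5246
t = (x̄₁ - x̄₂)/SE = (51 - 63)/2.5246 = -4.7532
df = 50, t-critical = ±2.009
Decision: reject H₀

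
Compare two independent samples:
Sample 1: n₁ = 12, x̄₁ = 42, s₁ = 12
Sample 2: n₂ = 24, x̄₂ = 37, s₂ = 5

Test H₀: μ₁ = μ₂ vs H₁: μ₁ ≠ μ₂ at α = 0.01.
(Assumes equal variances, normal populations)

Answer: t = 1.7747, fail to reject H₀

Derivation:
Pooled variance: s²_p = [11×12² + 23×5²]/(34) = 63.5000
s_p = 7.9687
SE = s_p×√(1/n₁ + 1/n₂) = 7.9687×√(1/12 + 1/24) = 2.8174
t = (x̄₁ - x̄₂)/SE = (42 - 37)/2.8174 = 1.7747
df = 34, t-critical = ±2.728
Decision: fail to reject H₀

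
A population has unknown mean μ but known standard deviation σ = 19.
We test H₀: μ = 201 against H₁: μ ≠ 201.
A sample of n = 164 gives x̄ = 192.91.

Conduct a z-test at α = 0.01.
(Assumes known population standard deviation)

Answer: z = -5.4526, reject H₀

Derivation:
Standard error: SE = σ/√n = 19/√164 = 1.4837
z-statistic: z = (x̄ - μ₀)/SE = (192.91 - 201)/1.4837 = -5.4526
Critical value: ±2.576
p-value < 0.0001
Decision: reject H₀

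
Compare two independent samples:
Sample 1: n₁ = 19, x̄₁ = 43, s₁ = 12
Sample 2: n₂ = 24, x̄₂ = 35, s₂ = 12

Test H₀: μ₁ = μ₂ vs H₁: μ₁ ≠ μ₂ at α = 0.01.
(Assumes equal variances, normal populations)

Answer: t = 2.1710, fail to reject H₀

Derivation:
Pooled variance: s²_p = [18×12² + 23×12²]/(41) = 144.0000
s_p = 12.0000
SE = s_p×√(1/n₁ + 1/n₂) = 12.0000×√(1/19 + 1/24) = 3.6850
t = (x̄₁ - x̄₂)/SE = (43 - 35)/3.6850 = 2.1710
df = 41, t-critical = ±2.701
Decision: fail to reject H₀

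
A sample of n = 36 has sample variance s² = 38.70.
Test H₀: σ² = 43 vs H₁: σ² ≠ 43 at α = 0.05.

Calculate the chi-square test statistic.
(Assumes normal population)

df = n - 1 = 35
χ² = (n-1)s²/σ₀² = 35×38.70/43 = 31.5000
Critical values: χ²_{0.975,35} = 20.569, χ²_{0.025,35} = 53.203
Rejection region: χ² < 20.569 or χ² > 53.203
Decision: fail to reject H₀

Answer: χ² = 31.5000, fail to reject H₀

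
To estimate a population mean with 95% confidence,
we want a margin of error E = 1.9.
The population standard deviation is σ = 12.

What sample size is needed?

z_0.025 = 1.960
n = (z×σ/E)² = (1.960×12/1.9)²
n = 153.2383
Round up: n = 154

Answer: n = 154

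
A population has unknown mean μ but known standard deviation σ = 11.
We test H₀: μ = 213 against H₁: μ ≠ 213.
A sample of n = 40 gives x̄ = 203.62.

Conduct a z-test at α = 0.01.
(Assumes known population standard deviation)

Standard error: SE = σ/√n = 11/√40 = 1.7393
z-statistic: z = (x̄ - μ₀)/SE = (203.62 - 213)/1.7393 = -5.3930
Critical value: ±2.576
p-value < 0.0001
Decision: reject H₀

Answer: z = -5.3930, reject H₀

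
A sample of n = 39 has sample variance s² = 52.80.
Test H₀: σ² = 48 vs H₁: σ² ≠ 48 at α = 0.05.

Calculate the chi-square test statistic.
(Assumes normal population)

df = n - 1 = 38
χ² = (n-1)s²/σ₀² = 38×52.80/48 = 41.8000
Critical values: χ²_{0.975,38} = 22.878, χ²_{0.025,38} = 56.896
Rejection region: χ² < 22.878 or χ² > 56.896
Decision: fail to reject H₀

Answer: χ² = 41.8000, fail to reject H₀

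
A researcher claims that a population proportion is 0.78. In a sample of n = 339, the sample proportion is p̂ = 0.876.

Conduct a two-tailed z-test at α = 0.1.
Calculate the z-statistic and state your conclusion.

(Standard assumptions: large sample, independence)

Answer: z = 4.2669, reject H₀

Derivation:
H₀: p = 0.78, H₁: p ≠ 0.78
Standard error: SE = √(p₀(1-p₀)/n) = √(0.78×0.22/339) = 0.022499
z-statistic: z = (p̂ - p₀)/SE = (0.876 - 0.78)/0.022499 = 4.2669
Critical value: z_0.05 = ±1.645
p-value < 0.0001
Decision: reject H₀ at α = 0.1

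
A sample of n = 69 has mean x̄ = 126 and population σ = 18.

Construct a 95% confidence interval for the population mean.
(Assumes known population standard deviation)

Answer: (121.7529, 130.2471)

Derivation:
Confidence level: 95%, α = 0.05
z_0.025 = 1.960
SE = σ/√n = 18/√69 = 2.1669
Margin of error = 1.960 × 2.1669 = 4.2471
CI: x̄ ± margin = 126 ± 4.2471
CI: (121.7529, 130.2471)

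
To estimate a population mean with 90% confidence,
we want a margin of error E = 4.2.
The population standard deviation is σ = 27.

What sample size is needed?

z_0.05 = 1.645
n = (z×σ/E)² = (1.645×27/4.2)²
n = 111.8306
Round up: n = 112

Answer: n = 112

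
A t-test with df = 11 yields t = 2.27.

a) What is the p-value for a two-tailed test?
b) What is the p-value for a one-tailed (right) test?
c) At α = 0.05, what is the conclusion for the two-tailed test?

Answer: a) 0.0443, b) 0.0222, c) reject H₀

Derivation:
Using t-distribution with df = 11:
a) Two-tailed: p = 2×P(T > 2.27) = 0.0443
b) One-tailed: p = P(T > 2.27) = 0.0222
c) 0.0443 < 0.05, reject H₀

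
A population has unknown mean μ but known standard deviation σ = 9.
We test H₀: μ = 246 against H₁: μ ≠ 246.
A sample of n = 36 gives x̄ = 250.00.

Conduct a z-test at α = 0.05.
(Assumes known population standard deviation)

Standard error: SE = σ/√n = 9/√36 = 1.5000
z-statistic: z = (x̄ - μ₀)/SE = (250.00 - 246)/1.5000 = 2.6667
Critical value: ±1.960
p-value = 0.0077
Decision: reject H₀

Answer: z = 2.6667, reject H₀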